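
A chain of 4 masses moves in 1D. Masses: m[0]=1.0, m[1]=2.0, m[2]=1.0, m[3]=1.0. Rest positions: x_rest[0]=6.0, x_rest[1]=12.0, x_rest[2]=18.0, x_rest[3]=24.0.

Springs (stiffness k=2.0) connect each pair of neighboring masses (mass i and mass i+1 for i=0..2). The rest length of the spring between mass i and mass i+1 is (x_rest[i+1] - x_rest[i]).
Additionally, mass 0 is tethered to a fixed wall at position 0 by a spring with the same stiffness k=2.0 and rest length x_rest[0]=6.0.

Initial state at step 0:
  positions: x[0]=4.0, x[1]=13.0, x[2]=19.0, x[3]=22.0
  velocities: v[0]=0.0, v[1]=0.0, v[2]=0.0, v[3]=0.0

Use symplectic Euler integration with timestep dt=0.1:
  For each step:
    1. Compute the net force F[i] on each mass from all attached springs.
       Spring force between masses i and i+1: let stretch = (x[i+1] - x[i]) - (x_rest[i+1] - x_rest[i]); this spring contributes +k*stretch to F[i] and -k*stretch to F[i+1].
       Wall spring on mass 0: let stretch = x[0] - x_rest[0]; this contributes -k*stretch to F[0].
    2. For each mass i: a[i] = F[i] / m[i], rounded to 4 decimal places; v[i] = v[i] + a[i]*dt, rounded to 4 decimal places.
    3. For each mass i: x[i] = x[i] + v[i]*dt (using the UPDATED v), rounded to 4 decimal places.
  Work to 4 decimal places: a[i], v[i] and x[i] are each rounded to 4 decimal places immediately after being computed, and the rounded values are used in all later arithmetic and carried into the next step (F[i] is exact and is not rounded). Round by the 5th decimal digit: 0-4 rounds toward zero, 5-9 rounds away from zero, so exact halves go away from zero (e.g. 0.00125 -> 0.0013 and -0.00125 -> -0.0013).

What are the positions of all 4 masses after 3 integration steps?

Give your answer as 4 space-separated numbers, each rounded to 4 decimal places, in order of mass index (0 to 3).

Answer: 4.5772 12.8250 18.6549 22.3481

Derivation:
Step 0: x=[4.0000 13.0000 19.0000 22.0000] v=[0.0000 0.0000 0.0000 0.0000]
Step 1: x=[4.1000 12.9700 18.9400 22.0600] v=[1.0000 -0.3000 -0.6000 0.6000]
Step 2: x=[4.2954 12.9110 18.8230 22.1776] v=[1.9540 -0.5900 -1.1700 1.1760]
Step 3: x=[4.5772 12.8250 18.6549 22.3481] v=[2.8180 -0.8604 -1.6815 1.7051]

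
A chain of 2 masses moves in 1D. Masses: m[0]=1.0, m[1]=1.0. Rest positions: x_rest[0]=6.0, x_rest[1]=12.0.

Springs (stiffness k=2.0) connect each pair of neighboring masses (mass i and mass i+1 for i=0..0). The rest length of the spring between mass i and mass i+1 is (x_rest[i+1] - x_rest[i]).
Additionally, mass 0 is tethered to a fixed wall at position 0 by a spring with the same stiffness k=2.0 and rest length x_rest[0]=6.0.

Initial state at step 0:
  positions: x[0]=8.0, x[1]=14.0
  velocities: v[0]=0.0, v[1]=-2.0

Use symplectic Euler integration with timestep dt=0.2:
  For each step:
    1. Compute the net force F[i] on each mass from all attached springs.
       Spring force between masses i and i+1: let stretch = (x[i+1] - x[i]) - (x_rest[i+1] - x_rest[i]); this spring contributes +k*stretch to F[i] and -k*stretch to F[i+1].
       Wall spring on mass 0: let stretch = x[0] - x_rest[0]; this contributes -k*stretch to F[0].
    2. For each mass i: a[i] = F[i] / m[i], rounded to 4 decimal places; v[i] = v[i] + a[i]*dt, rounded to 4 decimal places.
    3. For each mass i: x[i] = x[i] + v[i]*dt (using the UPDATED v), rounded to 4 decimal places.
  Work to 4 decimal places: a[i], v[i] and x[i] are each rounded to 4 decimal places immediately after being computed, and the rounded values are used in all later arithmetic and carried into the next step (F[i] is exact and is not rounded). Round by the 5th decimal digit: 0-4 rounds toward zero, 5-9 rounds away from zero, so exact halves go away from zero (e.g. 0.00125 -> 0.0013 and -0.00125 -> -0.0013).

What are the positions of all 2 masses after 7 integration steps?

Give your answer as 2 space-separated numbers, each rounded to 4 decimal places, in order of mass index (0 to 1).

Answer: 4.8292 11.3916

Derivation:
Step 0: x=[8.0000 14.0000] v=[0.0000 -2.0000]
Step 1: x=[7.8400 13.6000] v=[-0.8000 -2.0000]
Step 2: x=[7.5136 13.2192] v=[-1.6320 -1.9040]
Step 3: x=[7.0426 12.8620] v=[-2.3552 -1.7862]
Step 4: x=[6.4737 12.5192] v=[-2.8445 -1.7140]
Step 5: x=[5.8705 12.1728] v=[-3.0158 -1.7322]
Step 6: x=[5.3019 11.8022] v=[-2.8431 -1.8531]
Step 7: x=[4.8292 11.3916] v=[-2.3637 -2.0532]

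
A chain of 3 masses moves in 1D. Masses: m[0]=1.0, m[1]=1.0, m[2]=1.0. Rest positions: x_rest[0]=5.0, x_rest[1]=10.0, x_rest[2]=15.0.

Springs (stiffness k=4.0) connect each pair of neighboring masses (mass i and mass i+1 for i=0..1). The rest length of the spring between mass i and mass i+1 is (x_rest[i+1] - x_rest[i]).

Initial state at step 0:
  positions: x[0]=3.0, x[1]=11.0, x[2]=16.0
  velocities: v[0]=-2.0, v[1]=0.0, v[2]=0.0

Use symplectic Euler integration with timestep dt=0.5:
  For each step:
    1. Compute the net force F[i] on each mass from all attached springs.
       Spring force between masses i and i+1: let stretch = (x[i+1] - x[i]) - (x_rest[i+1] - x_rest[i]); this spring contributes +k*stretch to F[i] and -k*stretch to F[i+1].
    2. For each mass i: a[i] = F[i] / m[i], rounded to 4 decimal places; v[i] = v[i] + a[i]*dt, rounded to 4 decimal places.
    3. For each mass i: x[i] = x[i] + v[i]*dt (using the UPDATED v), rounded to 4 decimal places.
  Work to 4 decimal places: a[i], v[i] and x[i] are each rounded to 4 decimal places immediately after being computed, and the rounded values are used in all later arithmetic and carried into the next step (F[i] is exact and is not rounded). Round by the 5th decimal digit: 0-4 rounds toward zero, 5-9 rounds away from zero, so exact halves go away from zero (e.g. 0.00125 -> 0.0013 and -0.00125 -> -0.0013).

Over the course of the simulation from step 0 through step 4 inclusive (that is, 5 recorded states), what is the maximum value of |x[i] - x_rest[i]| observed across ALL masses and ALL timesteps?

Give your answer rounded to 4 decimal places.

Answer: 3.0000

Derivation:
Step 0: x=[3.0000 11.0000 16.0000] v=[-2.0000 0.0000 0.0000]
Step 1: x=[5.0000 8.0000 16.0000] v=[4.0000 -6.0000 0.0000]
Step 2: x=[5.0000 10.0000 13.0000] v=[0.0000 4.0000 -6.0000]
Step 3: x=[5.0000 10.0000 12.0000] v=[0.0000 0.0000 -2.0000]
Step 4: x=[5.0000 7.0000 14.0000] v=[0.0000 -6.0000 4.0000]
Max displacement = 3.0000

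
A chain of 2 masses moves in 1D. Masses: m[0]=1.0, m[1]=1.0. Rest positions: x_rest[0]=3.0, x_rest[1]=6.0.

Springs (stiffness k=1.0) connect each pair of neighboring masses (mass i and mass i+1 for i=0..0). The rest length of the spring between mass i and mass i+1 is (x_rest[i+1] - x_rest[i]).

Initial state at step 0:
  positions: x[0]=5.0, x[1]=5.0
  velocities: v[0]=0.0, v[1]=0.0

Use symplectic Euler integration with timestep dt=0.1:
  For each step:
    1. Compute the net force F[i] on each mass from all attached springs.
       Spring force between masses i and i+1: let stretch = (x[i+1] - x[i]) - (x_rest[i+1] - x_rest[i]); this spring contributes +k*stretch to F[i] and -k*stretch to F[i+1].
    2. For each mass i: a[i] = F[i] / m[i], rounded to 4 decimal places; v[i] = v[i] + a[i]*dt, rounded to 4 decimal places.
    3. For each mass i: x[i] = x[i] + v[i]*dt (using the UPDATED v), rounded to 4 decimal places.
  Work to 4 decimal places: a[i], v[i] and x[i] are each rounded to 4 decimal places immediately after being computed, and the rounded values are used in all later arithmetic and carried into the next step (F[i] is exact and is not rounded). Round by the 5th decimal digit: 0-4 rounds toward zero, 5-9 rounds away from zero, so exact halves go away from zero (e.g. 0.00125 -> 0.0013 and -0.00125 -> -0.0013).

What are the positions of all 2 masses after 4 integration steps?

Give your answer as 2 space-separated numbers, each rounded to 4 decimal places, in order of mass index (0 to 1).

Step 0: x=[5.0000 5.0000] v=[0.0000 0.0000]
Step 1: x=[4.9700 5.0300] v=[-0.3000 0.3000]
Step 2: x=[4.9106 5.0894] v=[-0.5940 0.5940]
Step 3: x=[4.8230 5.1770] v=[-0.8761 0.8761]
Step 4: x=[4.7089 5.2911] v=[-1.1407 1.1407]

Answer: 4.7089 5.2911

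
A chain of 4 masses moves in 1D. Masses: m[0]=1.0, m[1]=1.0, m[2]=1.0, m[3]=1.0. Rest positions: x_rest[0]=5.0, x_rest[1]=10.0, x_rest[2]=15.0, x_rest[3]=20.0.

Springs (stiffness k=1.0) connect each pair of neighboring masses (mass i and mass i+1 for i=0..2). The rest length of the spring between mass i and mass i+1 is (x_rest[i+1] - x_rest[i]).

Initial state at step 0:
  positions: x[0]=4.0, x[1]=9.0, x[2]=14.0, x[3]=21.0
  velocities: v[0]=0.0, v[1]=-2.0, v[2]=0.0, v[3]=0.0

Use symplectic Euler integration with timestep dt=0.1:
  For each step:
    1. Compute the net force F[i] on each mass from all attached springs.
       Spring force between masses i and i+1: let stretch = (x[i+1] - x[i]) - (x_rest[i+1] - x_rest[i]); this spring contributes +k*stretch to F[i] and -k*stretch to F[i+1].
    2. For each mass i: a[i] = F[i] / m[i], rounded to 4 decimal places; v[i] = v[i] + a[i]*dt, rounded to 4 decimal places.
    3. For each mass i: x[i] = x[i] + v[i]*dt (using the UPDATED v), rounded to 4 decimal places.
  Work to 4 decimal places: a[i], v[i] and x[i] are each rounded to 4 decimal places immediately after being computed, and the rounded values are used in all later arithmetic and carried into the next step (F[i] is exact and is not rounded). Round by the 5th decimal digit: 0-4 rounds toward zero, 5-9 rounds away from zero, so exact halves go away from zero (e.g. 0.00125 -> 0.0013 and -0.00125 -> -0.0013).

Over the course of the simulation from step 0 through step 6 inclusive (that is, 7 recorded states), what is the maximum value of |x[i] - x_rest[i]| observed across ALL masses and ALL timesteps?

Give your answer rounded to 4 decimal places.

Step 0: x=[4.0000 9.0000 14.0000 21.0000] v=[0.0000 -2.0000 0.0000 0.0000]
Step 1: x=[4.0000 8.8000 14.0200 20.9800] v=[0.0000 -2.0000 0.2000 -0.2000]
Step 2: x=[3.9980 8.6042 14.0574 20.9404] v=[-0.0200 -1.9580 0.3740 -0.3960]
Step 3: x=[3.9921 8.4169 14.1091 20.8820] v=[-0.0594 -1.8733 0.5170 -0.5843]
Step 4: x=[3.9804 8.2422 14.1716 20.8058] v=[-0.1169 -1.7466 0.6251 -0.7616]
Step 5: x=[3.9613 8.0842 14.2412 20.7133] v=[-0.1907 -1.5798 0.6956 -0.9250]
Step 6: x=[3.9335 7.9466 14.3139 20.6061] v=[-0.2784 -1.3764 0.7271 -1.0722]
Max displacement = 2.0534

Answer: 2.0534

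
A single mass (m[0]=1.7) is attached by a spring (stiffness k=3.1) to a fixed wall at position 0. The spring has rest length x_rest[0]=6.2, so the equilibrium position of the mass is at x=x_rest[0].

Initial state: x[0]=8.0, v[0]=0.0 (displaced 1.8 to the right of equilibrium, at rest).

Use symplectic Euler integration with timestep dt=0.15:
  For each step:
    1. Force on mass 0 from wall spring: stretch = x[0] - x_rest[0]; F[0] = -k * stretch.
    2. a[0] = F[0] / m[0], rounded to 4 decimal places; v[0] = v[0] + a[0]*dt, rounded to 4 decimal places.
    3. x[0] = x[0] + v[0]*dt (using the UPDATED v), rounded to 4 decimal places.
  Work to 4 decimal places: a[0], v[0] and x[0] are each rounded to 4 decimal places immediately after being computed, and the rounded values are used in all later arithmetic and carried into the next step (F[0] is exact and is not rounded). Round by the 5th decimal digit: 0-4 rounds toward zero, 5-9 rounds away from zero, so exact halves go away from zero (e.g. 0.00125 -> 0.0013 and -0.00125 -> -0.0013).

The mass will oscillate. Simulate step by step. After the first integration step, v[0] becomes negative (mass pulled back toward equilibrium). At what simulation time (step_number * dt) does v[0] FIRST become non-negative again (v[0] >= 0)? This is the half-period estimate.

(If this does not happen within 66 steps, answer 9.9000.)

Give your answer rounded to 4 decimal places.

Answer: 2.4000

Derivation:
Step 0: x=[8.0000] v=[0.0000]
Step 1: x=[7.9261] v=[-0.4924]
Step 2: x=[7.7814] v=[-0.9645]
Step 3: x=[7.5718] v=[-1.3971]
Step 4: x=[7.3060] v=[-1.7723]
Step 5: x=[6.9948] v=[-2.0748]
Step 6: x=[6.6510] v=[-2.2922]
Step 7: x=[6.2887] v=[-2.4156]
Step 8: x=[5.9227] v=[-2.4399]
Step 9: x=[5.5681] v=[-2.3640]
Step 10: x=[5.2394] v=[-2.1912]
Step 11: x=[4.9501] v=[-1.9284]
Step 12: x=[4.7121] v=[-1.5865]
Step 13: x=[4.5352] v=[-1.1795]
Step 14: x=[4.4266] v=[-0.7241]
Step 15: x=[4.3908] v=[-0.2390]
Step 16: x=[4.4292] v=[0.2559]
First v>=0 after going negative at step 16, time=2.4000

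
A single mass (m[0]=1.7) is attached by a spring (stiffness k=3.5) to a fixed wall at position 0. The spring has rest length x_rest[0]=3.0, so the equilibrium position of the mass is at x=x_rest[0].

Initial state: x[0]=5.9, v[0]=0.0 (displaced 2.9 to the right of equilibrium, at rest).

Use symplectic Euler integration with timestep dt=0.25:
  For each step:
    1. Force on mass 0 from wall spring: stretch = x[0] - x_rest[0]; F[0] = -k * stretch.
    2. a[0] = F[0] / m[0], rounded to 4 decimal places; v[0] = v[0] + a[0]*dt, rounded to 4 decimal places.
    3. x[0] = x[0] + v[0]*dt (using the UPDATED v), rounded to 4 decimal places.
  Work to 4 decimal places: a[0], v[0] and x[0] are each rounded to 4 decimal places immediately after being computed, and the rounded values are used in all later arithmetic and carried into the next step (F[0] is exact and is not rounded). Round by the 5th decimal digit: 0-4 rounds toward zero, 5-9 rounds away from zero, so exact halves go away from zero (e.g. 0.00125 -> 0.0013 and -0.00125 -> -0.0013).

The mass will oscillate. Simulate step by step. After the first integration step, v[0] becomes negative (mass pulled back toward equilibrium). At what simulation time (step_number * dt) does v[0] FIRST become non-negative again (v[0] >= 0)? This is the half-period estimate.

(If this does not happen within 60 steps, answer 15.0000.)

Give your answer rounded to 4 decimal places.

Answer: 2.2500

Derivation:
Step 0: x=[5.9000] v=[0.0000]
Step 1: x=[5.5268] v=[-1.4927]
Step 2: x=[4.8285] v=[-2.7933]
Step 3: x=[3.8949] v=[-3.7345]
Step 4: x=[2.8461] v=[-4.1951]
Step 5: x=[1.8171] v=[-4.1159]
Step 6: x=[0.9403] v=[-3.5071]
Step 7: x=[0.3286] v=[-2.4470]
Step 8: x=[0.0606] v=[-1.0720]
Step 9: x=[0.1708] v=[0.4409]
First v>=0 after going negative at step 9, time=2.2500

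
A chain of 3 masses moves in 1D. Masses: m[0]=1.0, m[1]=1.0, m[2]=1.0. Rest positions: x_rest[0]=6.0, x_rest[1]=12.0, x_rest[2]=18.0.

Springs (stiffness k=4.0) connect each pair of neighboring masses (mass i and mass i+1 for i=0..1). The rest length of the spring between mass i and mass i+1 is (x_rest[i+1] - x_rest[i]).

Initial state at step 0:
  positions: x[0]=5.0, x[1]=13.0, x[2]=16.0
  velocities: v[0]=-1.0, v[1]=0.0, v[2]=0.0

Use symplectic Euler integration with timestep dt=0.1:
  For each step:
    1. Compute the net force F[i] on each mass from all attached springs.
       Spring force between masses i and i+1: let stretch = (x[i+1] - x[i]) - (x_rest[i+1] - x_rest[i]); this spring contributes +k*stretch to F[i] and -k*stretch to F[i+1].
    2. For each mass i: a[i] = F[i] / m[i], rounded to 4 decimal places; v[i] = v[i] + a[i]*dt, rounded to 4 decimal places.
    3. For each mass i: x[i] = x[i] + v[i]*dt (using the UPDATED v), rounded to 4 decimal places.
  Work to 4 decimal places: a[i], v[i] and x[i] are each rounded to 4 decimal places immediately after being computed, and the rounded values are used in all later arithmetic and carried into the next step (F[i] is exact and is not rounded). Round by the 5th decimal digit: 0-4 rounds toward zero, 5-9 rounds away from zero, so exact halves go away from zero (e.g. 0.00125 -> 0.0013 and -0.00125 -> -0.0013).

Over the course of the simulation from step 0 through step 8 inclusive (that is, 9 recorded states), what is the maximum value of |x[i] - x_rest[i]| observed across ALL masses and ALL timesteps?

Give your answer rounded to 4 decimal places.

Step 0: x=[5.0000 13.0000 16.0000] v=[-1.0000 0.0000 0.0000]
Step 1: x=[4.9800 12.8000 16.1200] v=[-0.2000 -2.0000 1.2000]
Step 2: x=[5.0328 12.4200 16.3472] v=[0.5280 -3.8000 2.2720]
Step 3: x=[5.1411 11.9016 16.6573] v=[1.0829 -5.1840 3.1011]
Step 4: x=[5.2798 11.3030 17.0172] v=[1.3871 -5.9859 3.5988]
Step 5: x=[5.4194 10.6921 17.3885] v=[1.3964 -6.1095 3.7131]
Step 6: x=[5.5300 10.1381 17.7320] v=[1.1055 -5.5400 3.4345]
Step 7: x=[5.5849 9.7035 18.0117] v=[0.5487 -4.3457 2.7969]
Step 8: x=[5.5645 9.4365 18.1991] v=[-0.2039 -2.6699 1.8736]
Max displacement = 2.5635

Answer: 2.5635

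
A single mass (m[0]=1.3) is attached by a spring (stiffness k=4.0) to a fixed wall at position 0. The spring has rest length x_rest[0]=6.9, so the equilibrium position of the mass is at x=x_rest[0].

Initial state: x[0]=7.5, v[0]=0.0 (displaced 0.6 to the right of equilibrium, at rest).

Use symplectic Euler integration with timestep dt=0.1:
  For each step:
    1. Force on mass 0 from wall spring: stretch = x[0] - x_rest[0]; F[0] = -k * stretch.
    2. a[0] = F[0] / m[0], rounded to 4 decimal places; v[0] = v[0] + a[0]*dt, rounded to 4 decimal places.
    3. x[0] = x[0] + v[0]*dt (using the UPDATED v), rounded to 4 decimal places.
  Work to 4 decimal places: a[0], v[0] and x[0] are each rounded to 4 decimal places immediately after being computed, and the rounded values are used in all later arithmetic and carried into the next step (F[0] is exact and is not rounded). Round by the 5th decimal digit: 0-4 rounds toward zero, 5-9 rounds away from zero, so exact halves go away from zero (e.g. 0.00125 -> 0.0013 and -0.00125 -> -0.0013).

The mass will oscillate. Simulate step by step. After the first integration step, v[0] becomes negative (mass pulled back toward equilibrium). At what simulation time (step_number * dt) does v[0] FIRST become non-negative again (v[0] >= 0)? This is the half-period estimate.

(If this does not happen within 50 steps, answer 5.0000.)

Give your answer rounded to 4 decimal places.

Answer: 1.8000

Derivation:
Step 0: x=[7.5000] v=[0.0000]
Step 1: x=[7.4815] v=[-0.1846]
Step 2: x=[7.4452] v=[-0.3635]
Step 3: x=[7.3921] v=[-0.5313]
Step 4: x=[7.3238] v=[-0.6827]
Step 5: x=[7.2425] v=[-0.8131]
Step 6: x=[7.1507] v=[-0.9185]
Step 7: x=[7.0511] v=[-0.9956]
Step 8: x=[6.9469] v=[-1.0421]
Step 9: x=[6.8413] v=[-1.0565]
Step 10: x=[6.7375] v=[-1.0384]
Step 11: x=[6.6387] v=[-0.9884]
Step 12: x=[6.5479] v=[-0.9080]
Step 13: x=[6.4679] v=[-0.7997]
Step 14: x=[6.4012] v=[-0.6668]
Step 15: x=[6.3499] v=[-0.5133]
Step 16: x=[6.3155] v=[-0.3440]
Step 17: x=[6.2991] v=[-0.1642]
Step 18: x=[6.3012] v=[0.0207]
First v>=0 after going negative at step 18, time=1.8000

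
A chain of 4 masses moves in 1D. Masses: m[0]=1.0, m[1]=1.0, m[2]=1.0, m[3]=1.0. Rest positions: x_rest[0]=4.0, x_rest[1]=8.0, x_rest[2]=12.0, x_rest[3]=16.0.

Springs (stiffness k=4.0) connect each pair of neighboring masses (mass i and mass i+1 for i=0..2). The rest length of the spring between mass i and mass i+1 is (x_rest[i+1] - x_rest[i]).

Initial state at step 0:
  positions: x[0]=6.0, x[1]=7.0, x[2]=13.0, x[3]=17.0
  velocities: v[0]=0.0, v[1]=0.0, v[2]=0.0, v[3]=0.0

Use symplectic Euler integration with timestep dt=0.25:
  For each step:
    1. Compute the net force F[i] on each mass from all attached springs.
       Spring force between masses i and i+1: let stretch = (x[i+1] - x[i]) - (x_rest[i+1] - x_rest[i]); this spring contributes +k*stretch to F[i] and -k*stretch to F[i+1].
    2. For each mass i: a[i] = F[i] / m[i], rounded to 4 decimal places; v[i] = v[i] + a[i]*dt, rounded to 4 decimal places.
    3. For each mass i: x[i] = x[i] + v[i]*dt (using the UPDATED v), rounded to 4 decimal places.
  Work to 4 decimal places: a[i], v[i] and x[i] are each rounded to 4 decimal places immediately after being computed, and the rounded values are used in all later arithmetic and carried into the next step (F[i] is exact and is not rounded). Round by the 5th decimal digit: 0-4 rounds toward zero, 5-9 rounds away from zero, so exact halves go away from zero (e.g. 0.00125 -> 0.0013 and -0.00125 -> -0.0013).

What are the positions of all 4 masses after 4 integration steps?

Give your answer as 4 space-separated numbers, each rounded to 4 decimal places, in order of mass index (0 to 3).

Answer: 3.7578 9.9844 13.1094 16.1485

Derivation:
Step 0: x=[6.0000 7.0000 13.0000 17.0000] v=[0.0000 0.0000 0.0000 0.0000]
Step 1: x=[5.2500 8.2500 12.5000 17.0000] v=[-3.0000 5.0000 -2.0000 0.0000]
Step 2: x=[4.2500 9.8125 12.0625 16.8750] v=[-4.0000 6.2500 -1.7500 -0.5000]
Step 3: x=[3.6406 10.5469 12.2656 16.5469] v=[-2.4375 2.9375 0.8125 -1.3125]
Step 4: x=[3.7578 9.9844 13.1094 16.1485] v=[0.4688 -2.2501 3.3751 -1.5938]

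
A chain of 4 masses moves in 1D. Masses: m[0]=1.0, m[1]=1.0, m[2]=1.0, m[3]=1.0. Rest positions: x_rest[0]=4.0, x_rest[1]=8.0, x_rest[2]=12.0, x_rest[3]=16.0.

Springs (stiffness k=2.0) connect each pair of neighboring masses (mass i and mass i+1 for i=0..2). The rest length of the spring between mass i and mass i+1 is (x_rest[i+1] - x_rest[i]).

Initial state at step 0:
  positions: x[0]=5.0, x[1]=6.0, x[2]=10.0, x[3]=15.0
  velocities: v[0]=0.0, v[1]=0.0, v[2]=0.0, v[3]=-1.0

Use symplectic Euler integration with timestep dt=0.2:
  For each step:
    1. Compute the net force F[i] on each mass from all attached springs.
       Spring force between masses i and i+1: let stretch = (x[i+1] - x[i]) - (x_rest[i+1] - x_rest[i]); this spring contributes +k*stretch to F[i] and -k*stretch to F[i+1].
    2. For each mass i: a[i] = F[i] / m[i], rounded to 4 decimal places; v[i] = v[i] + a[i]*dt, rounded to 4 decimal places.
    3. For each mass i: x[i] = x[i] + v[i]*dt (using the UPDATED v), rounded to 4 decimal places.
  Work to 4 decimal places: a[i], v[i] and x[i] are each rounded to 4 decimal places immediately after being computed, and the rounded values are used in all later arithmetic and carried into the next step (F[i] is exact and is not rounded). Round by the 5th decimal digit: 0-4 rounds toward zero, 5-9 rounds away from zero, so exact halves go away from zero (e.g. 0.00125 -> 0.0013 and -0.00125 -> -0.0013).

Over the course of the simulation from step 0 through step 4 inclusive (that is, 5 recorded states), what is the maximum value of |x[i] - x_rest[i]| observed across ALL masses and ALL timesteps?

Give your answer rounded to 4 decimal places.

Answer: 2.2702

Derivation:
Step 0: x=[5.0000 6.0000 10.0000 15.0000] v=[0.0000 0.0000 0.0000 -1.0000]
Step 1: x=[4.7600 6.2400 10.0800 14.7200] v=[-1.2000 1.2000 0.4000 -1.4000]
Step 2: x=[4.3184 6.6688 10.2240 14.3888] v=[-2.2080 2.1440 0.7200 -1.6560]
Step 3: x=[3.7448 7.1940 10.4168 14.0444] v=[-2.8678 2.6259 0.9638 -1.7219]
Step 4: x=[3.1272 7.7011 10.6419 13.7298] v=[-3.0881 2.5353 1.1257 -1.5729]
Max displacement = 2.2702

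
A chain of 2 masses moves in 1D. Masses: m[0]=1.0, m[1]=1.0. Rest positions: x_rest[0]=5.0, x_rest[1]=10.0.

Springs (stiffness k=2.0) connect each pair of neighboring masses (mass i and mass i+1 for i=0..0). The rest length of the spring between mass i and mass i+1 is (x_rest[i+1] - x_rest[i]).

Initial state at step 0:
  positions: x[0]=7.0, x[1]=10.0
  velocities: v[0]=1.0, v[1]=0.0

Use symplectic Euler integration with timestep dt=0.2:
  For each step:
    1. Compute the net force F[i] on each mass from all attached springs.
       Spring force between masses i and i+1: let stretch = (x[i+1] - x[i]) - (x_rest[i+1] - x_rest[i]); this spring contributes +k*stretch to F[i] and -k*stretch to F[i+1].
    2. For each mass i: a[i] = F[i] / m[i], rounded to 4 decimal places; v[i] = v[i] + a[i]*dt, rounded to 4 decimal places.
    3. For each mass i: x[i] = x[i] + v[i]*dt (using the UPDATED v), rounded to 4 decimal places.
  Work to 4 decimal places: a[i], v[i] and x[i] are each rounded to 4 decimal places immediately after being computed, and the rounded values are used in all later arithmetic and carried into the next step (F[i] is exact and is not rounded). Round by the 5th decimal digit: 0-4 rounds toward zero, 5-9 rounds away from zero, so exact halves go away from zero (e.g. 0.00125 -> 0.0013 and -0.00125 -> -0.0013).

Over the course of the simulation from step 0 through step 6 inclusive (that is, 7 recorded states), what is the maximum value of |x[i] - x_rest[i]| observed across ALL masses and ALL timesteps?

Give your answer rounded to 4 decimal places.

Step 0: x=[7.0000 10.0000] v=[1.0000 0.0000]
Step 1: x=[7.0400 10.1600] v=[0.2000 0.8000]
Step 2: x=[6.9296 10.4704] v=[-0.5520 1.5520]
Step 3: x=[6.7025 10.8975] v=[-1.1357 2.1357]
Step 4: x=[6.4110 11.3890] v=[-1.4577 2.4577]
Step 5: x=[6.1177 11.8823] v=[-1.4665 2.4665]
Step 6: x=[5.8856 12.3144] v=[-1.1607 2.1607]
Max displacement = 2.3144

Answer: 2.3144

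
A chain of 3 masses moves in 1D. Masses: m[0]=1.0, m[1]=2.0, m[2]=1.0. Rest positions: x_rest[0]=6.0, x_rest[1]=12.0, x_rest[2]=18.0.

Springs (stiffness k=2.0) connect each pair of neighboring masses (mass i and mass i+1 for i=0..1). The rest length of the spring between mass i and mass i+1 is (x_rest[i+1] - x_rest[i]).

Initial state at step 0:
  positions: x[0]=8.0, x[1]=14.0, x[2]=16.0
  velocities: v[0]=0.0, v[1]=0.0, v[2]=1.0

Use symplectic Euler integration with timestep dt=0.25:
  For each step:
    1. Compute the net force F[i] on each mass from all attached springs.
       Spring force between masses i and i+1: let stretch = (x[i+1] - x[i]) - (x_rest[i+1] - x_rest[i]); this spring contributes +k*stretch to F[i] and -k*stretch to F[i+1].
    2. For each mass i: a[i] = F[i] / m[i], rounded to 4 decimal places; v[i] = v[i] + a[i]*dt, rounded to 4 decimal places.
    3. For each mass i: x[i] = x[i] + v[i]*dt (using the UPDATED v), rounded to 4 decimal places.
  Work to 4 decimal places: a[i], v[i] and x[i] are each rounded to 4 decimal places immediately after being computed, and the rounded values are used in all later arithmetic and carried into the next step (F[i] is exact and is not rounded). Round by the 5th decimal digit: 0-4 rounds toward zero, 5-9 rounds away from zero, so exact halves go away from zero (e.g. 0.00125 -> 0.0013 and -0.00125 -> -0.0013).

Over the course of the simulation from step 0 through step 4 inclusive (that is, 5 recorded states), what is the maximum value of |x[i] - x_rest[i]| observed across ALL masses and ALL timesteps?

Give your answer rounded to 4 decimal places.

Step 0: x=[8.0000 14.0000 16.0000] v=[0.0000 0.0000 1.0000]
Step 1: x=[8.0000 13.7500 16.7500] v=[0.0000 -1.0000 3.0000]
Step 2: x=[7.9688 13.3281 17.8750] v=[-0.1250 -1.6875 4.5000]
Step 3: x=[7.8575 12.8555 19.1817] v=[-0.4454 -1.8906 5.2266]
Step 4: x=[7.6209 12.4659 20.4476] v=[-0.9464 -1.5586 5.0635]
Max displacement = 2.4476

Answer: 2.4476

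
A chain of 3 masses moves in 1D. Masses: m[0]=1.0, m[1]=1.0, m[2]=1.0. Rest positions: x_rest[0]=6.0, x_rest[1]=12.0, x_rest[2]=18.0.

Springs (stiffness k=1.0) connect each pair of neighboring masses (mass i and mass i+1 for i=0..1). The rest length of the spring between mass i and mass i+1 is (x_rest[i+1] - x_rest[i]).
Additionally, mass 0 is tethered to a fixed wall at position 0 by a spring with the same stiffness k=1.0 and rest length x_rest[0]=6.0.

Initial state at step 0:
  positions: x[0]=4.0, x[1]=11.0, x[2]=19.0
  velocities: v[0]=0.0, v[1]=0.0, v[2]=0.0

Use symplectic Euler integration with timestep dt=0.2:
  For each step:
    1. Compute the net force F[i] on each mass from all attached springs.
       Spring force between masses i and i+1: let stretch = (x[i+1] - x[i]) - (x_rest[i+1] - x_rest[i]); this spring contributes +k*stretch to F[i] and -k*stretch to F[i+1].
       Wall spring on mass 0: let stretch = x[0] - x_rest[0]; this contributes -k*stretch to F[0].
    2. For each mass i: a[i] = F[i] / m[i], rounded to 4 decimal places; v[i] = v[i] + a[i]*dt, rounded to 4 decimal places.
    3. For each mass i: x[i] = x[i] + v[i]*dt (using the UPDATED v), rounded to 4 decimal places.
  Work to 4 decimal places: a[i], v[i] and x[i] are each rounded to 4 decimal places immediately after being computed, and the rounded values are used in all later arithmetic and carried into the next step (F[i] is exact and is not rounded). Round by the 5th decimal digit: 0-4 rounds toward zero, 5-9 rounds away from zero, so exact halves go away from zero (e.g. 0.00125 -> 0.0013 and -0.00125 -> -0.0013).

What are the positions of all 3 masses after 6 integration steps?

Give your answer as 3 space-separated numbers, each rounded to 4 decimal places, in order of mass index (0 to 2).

Answer: 6.0063 11.7285 17.6349

Derivation:
Step 0: x=[4.0000 11.0000 19.0000] v=[0.0000 0.0000 0.0000]
Step 1: x=[4.1200 11.0400 18.9200] v=[0.6000 0.2000 -0.4000]
Step 2: x=[4.3520 11.1184 18.7648] v=[1.1600 0.3920 -0.7760]
Step 3: x=[4.6806 11.2320 18.5437] v=[1.6429 0.5680 -1.1053]
Step 4: x=[5.0840 11.3760 18.2702] v=[2.0171 0.7201 -1.3676]
Step 5: x=[5.5357 11.5441 17.9609] v=[2.2587 0.8405 -1.5464]
Step 6: x=[6.0063 11.7285 17.6349] v=[2.3532 0.9222 -1.6298]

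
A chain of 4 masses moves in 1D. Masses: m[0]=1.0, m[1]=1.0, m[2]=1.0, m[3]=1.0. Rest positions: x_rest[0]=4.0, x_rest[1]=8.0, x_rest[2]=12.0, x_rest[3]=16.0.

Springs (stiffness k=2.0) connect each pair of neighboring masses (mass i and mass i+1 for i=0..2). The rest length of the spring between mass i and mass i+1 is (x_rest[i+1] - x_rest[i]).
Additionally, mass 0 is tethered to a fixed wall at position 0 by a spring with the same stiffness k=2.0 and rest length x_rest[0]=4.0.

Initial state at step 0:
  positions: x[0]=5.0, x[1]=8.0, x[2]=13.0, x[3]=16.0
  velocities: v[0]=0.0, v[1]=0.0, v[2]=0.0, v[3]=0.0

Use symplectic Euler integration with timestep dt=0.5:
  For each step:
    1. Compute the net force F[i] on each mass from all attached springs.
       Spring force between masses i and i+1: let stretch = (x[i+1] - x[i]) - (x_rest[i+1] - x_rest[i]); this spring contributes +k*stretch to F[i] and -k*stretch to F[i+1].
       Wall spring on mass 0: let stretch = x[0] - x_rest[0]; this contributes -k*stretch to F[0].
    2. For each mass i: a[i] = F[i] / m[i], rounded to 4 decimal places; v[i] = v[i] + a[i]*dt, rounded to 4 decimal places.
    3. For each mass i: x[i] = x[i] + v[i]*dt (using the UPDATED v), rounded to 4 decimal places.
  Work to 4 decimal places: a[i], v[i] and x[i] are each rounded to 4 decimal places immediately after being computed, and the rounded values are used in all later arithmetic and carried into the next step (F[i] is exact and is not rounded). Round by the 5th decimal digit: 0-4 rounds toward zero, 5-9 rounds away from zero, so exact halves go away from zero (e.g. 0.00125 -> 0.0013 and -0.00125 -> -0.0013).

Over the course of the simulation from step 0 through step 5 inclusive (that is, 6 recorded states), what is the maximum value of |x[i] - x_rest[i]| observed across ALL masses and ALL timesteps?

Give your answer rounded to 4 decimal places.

Step 0: x=[5.0000 8.0000 13.0000 16.0000] v=[0.0000 0.0000 0.0000 0.0000]
Step 1: x=[4.0000 9.0000 12.0000 16.5000] v=[-2.0000 2.0000 -2.0000 1.0000]
Step 2: x=[3.5000 9.0000 11.7500 16.7500] v=[-1.0000 0.0000 -0.5000 0.5000]
Step 3: x=[4.0000 7.6250 12.6250 16.5000] v=[1.0000 -2.7500 1.7500 -0.5000]
Step 4: x=[4.3125 6.9375 12.9375 16.3125] v=[0.6250 -1.3750 0.6250 -0.3750]
Step 5: x=[3.7813 7.9375 11.9375 16.4375] v=[-1.0625 2.0000 -2.0000 0.2500]
Max displacement = 1.0625

Answer: 1.0625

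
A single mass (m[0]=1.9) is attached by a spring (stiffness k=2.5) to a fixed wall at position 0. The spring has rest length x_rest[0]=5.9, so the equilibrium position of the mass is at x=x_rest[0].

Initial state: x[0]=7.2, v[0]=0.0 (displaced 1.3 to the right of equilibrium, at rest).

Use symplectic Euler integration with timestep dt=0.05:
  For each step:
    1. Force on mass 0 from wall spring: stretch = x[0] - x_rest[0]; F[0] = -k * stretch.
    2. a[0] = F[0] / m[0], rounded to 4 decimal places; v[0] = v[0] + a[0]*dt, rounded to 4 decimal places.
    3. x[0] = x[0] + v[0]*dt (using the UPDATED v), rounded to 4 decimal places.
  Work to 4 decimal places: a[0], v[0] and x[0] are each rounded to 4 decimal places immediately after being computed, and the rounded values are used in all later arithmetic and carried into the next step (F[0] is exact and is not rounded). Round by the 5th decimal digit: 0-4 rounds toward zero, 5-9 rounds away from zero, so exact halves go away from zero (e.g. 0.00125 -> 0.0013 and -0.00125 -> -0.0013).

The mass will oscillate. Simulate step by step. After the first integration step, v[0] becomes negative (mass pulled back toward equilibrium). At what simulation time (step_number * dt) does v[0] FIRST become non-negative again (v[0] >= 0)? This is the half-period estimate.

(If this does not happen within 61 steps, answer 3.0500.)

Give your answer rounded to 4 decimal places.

Answer: 2.7500

Derivation:
Step 0: x=[7.2000] v=[0.0000]
Step 1: x=[7.1957] v=[-0.0855]
Step 2: x=[7.1872] v=[-0.1707]
Step 3: x=[7.1744] v=[-0.2554]
Step 4: x=[7.1574] v=[-0.3392]
Step 5: x=[7.1363] v=[-0.4219]
Step 6: x=[7.1111] v=[-0.5032]
Step 7: x=[7.0820] v=[-0.5829]
Step 8: x=[7.0490] v=[-0.6607]
Step 9: x=[7.0122] v=[-0.7363]
Step 10: x=[6.9717] v=[-0.8095]
Step 11: x=[6.9277] v=[-0.8800]
Step 12: x=[6.8803] v=[-0.9476]
Step 13: x=[6.8297] v=[-1.0121]
Step 14: x=[6.7760] v=[-1.0733]
Step 15: x=[6.7195] v=[-1.1309]
Step 16: x=[6.6603] v=[-1.1848]
Step 17: x=[6.5986] v=[-1.2348]
Step 18: x=[6.5346] v=[-1.2808]
Step 19: x=[6.4685] v=[-1.3226]
Step 20: x=[6.4005] v=[-1.3600]
Step 21: x=[6.3309] v=[-1.3929]
Step 22: x=[6.2598] v=[-1.4213]
Step 23: x=[6.1876] v=[-1.4450]
Step 24: x=[6.1144] v=[-1.4639]
Step 25: x=[6.0405] v=[-1.4780]
Step 26: x=[5.9661] v=[-1.4872]
Step 27: x=[5.8915] v=[-1.4916]
Step 28: x=[5.8170] v=[-1.4910]
Step 29: x=[5.7427] v=[-1.4855]
Step 30: x=[5.6689] v=[-1.4752]
Step 31: x=[5.5959] v=[-1.4600]
Step 32: x=[5.5239] v=[-1.4400]
Step 33: x=[5.4531] v=[-1.4153]
Step 34: x=[5.3838] v=[-1.3859]
Step 35: x=[5.3162] v=[-1.3519]
Step 36: x=[5.2505] v=[-1.3135]
Step 37: x=[5.1870] v=[-1.2708]
Step 38: x=[5.1258] v=[-1.2239]
Step 39: x=[5.0672] v=[-1.1730]
Step 40: x=[5.0113] v=[-1.1182]
Step 41: x=[4.9583] v=[-1.0597]
Step 42: x=[4.9084] v=[-0.9977]
Step 43: x=[4.8618] v=[-0.9325]
Step 44: x=[4.8186] v=[-0.8642]
Step 45: x=[4.7789] v=[-0.7931]
Step 46: x=[4.7429] v=[-0.7193]
Step 47: x=[4.7107] v=[-0.6432]
Step 48: x=[4.6825] v=[-0.5650]
Step 49: x=[4.6583] v=[-0.4849]
Step 50: x=[4.6381] v=[-0.4032]
Step 51: x=[4.6221] v=[-0.3202]
Step 52: x=[4.6103] v=[-0.2361]
Step 53: x=[4.6027] v=[-0.1513]
Step 54: x=[4.5994] v=[-0.0660]
Step 55: x=[4.6004] v=[0.0196]
First v>=0 after going negative at step 55, time=2.7500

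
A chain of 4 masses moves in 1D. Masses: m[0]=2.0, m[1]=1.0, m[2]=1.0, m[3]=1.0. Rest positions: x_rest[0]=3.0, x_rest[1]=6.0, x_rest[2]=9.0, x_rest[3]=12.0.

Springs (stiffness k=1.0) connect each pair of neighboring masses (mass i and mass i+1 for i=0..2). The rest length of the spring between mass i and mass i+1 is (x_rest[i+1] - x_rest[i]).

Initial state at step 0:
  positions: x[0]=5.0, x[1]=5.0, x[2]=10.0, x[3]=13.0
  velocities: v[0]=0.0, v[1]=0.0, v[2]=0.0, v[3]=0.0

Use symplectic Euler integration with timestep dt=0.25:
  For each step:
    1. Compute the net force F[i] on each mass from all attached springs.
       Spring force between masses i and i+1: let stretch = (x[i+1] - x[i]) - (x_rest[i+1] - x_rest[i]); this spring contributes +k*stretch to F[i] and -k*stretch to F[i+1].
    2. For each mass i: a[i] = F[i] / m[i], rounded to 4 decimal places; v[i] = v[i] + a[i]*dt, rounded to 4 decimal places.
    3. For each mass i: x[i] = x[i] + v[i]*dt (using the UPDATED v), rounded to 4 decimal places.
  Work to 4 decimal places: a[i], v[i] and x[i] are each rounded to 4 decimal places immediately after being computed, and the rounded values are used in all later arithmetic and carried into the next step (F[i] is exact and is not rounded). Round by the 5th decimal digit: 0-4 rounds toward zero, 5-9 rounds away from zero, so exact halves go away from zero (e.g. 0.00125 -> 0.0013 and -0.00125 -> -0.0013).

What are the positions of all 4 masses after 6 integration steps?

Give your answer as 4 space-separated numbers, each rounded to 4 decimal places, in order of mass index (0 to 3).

Step 0: x=[5.0000 5.0000 10.0000 13.0000] v=[0.0000 0.0000 0.0000 0.0000]
Step 1: x=[4.9063 5.3125 9.8750 13.0000] v=[-0.3750 1.2500 -0.5000 0.0000]
Step 2: x=[4.7315 5.8848 9.6602 12.9922] v=[-0.6992 2.2891 -0.8594 -0.0313]
Step 3: x=[4.4990 6.6210 9.4176 12.9636] v=[-0.9301 2.9446 -0.9703 -0.1143]
Step 4: x=[4.2390 7.3993 9.2219 12.9009] v=[-1.0399 3.1133 -0.7830 -0.2508]
Step 5: x=[3.9840 8.0940 9.1422 12.7958] v=[-1.0199 2.7789 -0.3189 -0.4206]
Step 6: x=[3.7637 8.5974 9.2253 12.6498] v=[-0.8812 2.0135 0.3325 -0.5840]

Answer: 3.7637 8.5974 9.2253 12.6498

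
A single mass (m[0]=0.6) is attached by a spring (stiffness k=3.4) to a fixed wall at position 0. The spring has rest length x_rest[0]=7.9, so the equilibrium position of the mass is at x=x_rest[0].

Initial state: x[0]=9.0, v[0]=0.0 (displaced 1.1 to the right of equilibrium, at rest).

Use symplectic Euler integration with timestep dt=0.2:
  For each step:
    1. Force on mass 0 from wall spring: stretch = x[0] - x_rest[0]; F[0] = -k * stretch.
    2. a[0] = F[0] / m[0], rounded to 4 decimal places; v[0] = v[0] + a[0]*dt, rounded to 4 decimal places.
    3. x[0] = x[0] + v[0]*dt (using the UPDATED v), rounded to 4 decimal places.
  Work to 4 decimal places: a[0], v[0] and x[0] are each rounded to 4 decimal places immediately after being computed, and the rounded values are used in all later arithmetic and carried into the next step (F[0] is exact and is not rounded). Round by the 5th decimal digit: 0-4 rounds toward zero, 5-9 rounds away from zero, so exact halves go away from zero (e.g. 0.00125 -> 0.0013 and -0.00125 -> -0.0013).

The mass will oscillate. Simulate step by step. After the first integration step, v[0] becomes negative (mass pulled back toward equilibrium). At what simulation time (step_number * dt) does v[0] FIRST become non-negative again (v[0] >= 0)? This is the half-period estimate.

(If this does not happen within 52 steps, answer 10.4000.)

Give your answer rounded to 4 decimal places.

Step 0: x=[9.0000] v=[0.0000]
Step 1: x=[8.7507] v=[-1.2467]
Step 2: x=[8.3085] v=[-2.2108]
Step 3: x=[7.7737] v=[-2.6738]
Step 4: x=[7.2676] v=[-2.5307]
Step 5: x=[6.9048] v=[-1.8140]
Step 6: x=[6.7676] v=[-0.6861]
Step 7: x=[6.8871] v=[0.5973]
First v>=0 after going negative at step 7, time=1.4000

Answer: 1.4000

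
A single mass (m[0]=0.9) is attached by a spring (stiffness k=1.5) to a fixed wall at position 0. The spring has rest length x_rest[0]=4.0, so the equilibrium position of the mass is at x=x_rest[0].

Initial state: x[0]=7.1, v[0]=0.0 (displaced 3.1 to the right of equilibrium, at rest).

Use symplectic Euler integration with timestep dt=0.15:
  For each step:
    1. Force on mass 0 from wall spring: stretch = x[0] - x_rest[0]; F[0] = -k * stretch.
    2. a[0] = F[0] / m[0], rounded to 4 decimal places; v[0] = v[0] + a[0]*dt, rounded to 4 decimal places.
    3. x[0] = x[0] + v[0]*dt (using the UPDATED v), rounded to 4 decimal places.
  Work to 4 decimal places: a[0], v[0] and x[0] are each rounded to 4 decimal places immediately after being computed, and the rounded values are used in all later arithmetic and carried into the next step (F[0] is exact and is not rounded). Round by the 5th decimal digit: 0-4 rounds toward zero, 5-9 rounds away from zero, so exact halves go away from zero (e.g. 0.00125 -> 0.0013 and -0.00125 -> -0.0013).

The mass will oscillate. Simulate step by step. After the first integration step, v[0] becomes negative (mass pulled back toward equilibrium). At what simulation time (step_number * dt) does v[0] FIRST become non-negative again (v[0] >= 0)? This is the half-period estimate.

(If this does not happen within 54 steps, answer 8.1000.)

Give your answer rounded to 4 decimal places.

Step 0: x=[7.1000] v=[0.0000]
Step 1: x=[6.9838] v=[-0.7750]
Step 2: x=[6.7557] v=[-1.5210]
Step 3: x=[6.4242] v=[-2.2099]
Step 4: x=[6.0018] v=[-2.8159]
Step 5: x=[5.5044] v=[-3.3163]
Step 6: x=[4.9505] v=[-3.6924]
Step 7: x=[4.3610] v=[-3.9300]
Step 8: x=[3.7580] v=[-4.0203]
Step 9: x=[3.1640] v=[-3.9598]
Step 10: x=[2.6014] v=[-3.7508]
Step 11: x=[2.0912] v=[-3.4012]
Step 12: x=[1.6526] v=[-2.9240]
Step 13: x=[1.3020] v=[-2.3372]
Step 14: x=[1.0526] v=[-1.6627]
Step 15: x=[0.9137] v=[-0.9259]
Step 16: x=[0.8906] v=[-0.1543]
Step 17: x=[0.9841] v=[0.6230]
First v>=0 after going negative at step 17, time=2.5500

Answer: 2.5500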